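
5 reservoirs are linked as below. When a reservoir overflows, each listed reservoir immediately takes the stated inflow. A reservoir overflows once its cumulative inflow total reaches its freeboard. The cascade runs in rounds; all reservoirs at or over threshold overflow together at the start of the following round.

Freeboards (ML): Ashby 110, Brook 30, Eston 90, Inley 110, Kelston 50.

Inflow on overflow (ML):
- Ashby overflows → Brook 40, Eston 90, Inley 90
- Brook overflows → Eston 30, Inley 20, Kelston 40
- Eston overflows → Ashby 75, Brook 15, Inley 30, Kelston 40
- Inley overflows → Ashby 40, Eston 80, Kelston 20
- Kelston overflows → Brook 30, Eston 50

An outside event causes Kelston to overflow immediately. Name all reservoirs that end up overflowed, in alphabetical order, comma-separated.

Round 1 — Kelston overflows (initial).
  Brook: +30 → 30 ≥ 30
  Eston: +50 → 50 < 90
Round 2 — Brook overflows.
  Eston: +30 → 80 < 90
  Inley: +20 → 20 < 110
No further overflows.

Brook, Kelston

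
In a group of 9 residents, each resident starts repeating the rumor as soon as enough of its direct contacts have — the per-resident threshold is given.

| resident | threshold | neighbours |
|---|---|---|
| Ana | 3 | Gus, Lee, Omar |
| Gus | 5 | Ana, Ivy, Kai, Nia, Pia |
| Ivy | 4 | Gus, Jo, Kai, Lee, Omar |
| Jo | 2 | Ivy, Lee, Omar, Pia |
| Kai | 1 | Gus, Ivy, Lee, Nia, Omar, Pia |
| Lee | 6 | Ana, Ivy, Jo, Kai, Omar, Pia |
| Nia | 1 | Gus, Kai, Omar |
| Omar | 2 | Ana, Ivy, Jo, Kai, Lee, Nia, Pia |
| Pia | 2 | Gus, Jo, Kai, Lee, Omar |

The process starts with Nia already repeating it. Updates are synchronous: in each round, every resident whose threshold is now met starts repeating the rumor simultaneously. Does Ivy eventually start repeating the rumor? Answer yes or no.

Round 1 — Nia starts repeating the rumor (initial).
Round 2 — checking thresholds:
  Gus: 1 of 5 neighbours < 5, not yet.
  Kai: 1 of 6 neighbours ≥ 1, starts repeating the rumor.
  Omar: 1 of 7 neighbours < 2, not yet.
Round 3 — checking thresholds:
  Gus: 2 of 5 neighbours < 5, not yet.
  Ivy: 1 of 5 neighbours < 4, not yet.
  Lee: 1 of 6 neighbours < 6, not yet.
  Omar: 2 of 7 neighbours ≥ 2, starts repeating the rumor.
  Pia: 1 of 5 neighbours < 2, not yet.
Round 4 — checking thresholds:
  Ana: 1 of 3 neighbours < 3, not yet.
  Gus: 2 of 5 neighbours < 5, not yet.
  Ivy: 2 of 5 neighbours < 4, not yet.
  Jo: 1 of 4 neighbours < 2, not yet.
  Lee: 2 of 6 neighbours < 6, not yet.
  Pia: 2 of 5 neighbours ≥ 2, starts repeating the rumor.
Round 5 — checking thresholds:
  Ana: 1 of 3 neighbours < 3, not yet.
  Gus: 3 of 5 neighbours < 5, not yet.
  Ivy: 2 of 5 neighbours < 4, not yet.
  Jo: 2 of 4 neighbours ≥ 2, starts repeating the rumor.
  Lee: 3 of 6 neighbours < 6, not yet.
Round 6 — no new spreads; cascade stops.

no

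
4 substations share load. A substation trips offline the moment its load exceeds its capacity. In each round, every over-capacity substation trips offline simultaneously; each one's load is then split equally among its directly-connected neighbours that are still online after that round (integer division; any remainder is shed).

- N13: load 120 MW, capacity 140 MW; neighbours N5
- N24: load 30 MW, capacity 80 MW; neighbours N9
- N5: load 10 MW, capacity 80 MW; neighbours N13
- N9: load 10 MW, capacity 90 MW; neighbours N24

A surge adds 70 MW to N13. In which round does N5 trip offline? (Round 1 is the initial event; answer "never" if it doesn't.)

Round 1 — N13 at 190 > 140. N13 trips offline.
  N13 sheds 190 MW to N5: 190 each.
    N5: 10+190 = 200 > 80
Round 2 — N5 trips offline.
  N5 sheds 200 MW: no online neighbours, lost.
No further trips.

2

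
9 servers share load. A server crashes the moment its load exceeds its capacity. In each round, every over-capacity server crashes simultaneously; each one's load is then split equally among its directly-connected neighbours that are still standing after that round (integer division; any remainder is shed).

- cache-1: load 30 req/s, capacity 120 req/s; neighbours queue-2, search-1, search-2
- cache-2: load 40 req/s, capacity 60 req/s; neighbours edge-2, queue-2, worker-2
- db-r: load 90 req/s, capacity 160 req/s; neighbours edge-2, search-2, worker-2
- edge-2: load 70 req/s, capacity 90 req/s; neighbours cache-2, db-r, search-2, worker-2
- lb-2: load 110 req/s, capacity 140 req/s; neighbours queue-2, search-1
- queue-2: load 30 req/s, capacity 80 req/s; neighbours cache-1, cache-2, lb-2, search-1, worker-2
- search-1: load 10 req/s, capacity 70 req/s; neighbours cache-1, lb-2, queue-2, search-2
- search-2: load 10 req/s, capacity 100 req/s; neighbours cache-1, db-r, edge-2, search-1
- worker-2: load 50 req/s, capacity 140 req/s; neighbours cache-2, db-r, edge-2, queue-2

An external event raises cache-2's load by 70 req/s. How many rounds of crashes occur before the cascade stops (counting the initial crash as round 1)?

2

Round 1 — cache-2 at 110 > 60. cache-2 crashes.
  cache-2 sheds 110 req/s to edge-2, queue-2, worker-2: 36 each (2 lost).
    edge-2: 70+36 = 106 > 90
    queue-2: 30+36 = 66 ≤ 80
    worker-2: 50+36 = 86 ≤ 140
Round 2 — edge-2 crashes.
  edge-2 sheds 106 req/s to db-r, search-2, worker-2: 35 each (1 lost).
    db-r: 90+35 = 125 ≤ 160
    search-2: 10+35 = 45 ≤ 100
    worker-2: 86+35 = 121 ≤ 140
No further crashes.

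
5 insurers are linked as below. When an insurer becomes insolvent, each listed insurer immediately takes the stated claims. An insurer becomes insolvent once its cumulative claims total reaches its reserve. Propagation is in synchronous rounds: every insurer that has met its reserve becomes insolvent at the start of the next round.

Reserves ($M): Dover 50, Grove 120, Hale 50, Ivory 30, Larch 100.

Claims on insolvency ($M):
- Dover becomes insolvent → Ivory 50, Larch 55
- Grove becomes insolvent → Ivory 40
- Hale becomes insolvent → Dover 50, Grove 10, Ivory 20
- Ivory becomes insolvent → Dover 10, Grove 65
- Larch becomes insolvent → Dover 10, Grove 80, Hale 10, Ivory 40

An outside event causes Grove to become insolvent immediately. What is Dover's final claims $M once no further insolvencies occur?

Round 1 — Grove becomes insolvent (initial).
  Ivory: +40 → 40 ≥ 30
Round 2 — Ivory becomes insolvent.
  Dover: +10 → 10 < 50
No further insolvencies.

10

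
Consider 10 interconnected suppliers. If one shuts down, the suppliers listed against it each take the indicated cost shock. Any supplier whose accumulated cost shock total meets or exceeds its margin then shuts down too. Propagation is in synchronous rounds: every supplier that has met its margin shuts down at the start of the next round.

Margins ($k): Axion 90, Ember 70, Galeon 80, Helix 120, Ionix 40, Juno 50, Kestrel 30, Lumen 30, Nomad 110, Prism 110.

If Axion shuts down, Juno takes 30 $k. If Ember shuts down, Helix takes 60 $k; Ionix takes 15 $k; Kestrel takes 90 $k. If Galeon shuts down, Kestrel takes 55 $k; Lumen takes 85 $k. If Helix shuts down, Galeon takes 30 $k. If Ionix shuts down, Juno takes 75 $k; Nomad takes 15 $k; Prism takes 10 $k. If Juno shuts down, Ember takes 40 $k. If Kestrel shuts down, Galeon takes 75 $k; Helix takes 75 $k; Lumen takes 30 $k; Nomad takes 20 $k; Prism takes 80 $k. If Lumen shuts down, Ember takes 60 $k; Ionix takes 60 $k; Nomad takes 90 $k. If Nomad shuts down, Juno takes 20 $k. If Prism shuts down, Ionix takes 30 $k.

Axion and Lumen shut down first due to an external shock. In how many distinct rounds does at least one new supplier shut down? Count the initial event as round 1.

Round 1 — Axion, Lumen shut down (initial).
  Ember: +60 → 60 < 70
  Ionix: +60 → 60 ≥ 40
  Juno: +30 → 30 < 50
  Nomad: +90 → 90 < 110
Round 2 — Ionix shuts down.
  Juno: +75 → 105 ≥ 50
  Nomad: +15 → 105 < 110
  Prism: +10 → 10 < 110
Round 3 — Juno shuts down.
  Ember: +40 → 100 ≥ 70
Round 4 — Ember shuts down.
  Helix: +60 → 60 < 120
  Kestrel: +90 → 90 ≥ 30
Round 5 — Kestrel shuts down.
  Galeon: +75 → 75 < 80
  Helix: +75 → 135 ≥ 120
  Nomad: +20 → 125 ≥ 110
  Prism: +80 → 90 < 110
Round 6 — Helix, Nomad shut down.
  Galeon: +30 → 105 ≥ 80
Round 7 — Galeon shuts down.
No further shutdowns.

7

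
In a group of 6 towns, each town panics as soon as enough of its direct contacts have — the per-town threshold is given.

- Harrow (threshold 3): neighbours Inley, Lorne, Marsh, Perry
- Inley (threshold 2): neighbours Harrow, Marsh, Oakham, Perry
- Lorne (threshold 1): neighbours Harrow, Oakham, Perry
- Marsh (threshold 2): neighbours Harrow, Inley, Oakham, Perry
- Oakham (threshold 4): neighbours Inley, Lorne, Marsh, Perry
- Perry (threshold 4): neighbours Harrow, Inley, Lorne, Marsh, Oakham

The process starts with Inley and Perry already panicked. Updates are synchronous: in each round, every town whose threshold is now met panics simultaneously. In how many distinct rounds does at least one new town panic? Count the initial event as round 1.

Round 1 — Inley, Perry panic (initial).
Round 2 — checking thresholds:
  Harrow: 2 of 4 neighbours < 3, below threshold.
  Lorne: 1 of 3 neighbours ≥ 1, panics.
  Marsh: 2 of 4 neighbours ≥ 2, panics.
  Oakham: 2 of 4 neighbours < 4, below threshold.
Round 3 — checking thresholds:
  Harrow: 4 of 4 neighbours ≥ 3, panics.
  Oakham: 4 of 4 neighbours ≥ 4, panics.
Round 4 — no new panics; cascade stops.

3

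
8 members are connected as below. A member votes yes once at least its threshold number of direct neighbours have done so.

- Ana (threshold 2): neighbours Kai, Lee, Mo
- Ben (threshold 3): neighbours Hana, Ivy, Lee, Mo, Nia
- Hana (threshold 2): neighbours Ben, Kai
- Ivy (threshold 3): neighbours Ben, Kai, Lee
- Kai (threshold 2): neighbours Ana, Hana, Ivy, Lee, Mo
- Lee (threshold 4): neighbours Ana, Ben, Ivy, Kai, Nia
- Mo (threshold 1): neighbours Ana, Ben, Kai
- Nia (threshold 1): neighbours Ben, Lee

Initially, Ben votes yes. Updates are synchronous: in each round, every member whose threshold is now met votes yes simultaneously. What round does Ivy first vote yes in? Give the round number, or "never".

never

Round 1 — Ben votes yes (initial).
Round 2 — checking thresholds:
  Hana: 1 of 2 neighbours < 2, not yet.
  Ivy: 1 of 3 neighbours < 3, not yet.
  Lee: 1 of 5 neighbours < 4, not yet.
  Mo: 1 of 3 neighbours ≥ 1, votes yes.
  Nia: 1 of 2 neighbours ≥ 1, votes yes.
Round 3 — no new yes votes; cascade stops.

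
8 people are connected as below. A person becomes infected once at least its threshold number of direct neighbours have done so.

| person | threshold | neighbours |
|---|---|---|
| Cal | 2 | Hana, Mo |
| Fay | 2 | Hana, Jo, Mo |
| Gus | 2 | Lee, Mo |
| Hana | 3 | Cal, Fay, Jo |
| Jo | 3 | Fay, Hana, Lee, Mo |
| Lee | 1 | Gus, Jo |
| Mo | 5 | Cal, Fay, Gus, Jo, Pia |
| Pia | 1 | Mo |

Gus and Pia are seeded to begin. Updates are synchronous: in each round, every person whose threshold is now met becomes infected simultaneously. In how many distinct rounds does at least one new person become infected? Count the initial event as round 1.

2

Round 1 — Gus, Pia become infected (initial).
Round 2 — checking thresholds:
  Lee: 1 of 2 neighbours ≥ 1, becomes infected.
  Mo: 2 of 5 neighbours < 5, not yet.
Round 3 — no new infections; cascade stops.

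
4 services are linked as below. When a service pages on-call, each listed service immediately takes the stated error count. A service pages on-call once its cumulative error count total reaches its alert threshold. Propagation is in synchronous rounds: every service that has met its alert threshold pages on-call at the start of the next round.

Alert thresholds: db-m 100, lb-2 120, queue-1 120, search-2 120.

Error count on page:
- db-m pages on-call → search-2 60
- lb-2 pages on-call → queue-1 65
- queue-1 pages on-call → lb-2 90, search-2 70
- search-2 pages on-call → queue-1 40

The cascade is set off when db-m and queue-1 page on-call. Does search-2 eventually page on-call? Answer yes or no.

yes

Round 1 — db-m, queue-1 page on-call (initial).
  lb-2: +90 → 90 < 120
  search-2: +60+70 → 130 ≥ 120
Round 2 — search-2 pages on-call.
No further pages.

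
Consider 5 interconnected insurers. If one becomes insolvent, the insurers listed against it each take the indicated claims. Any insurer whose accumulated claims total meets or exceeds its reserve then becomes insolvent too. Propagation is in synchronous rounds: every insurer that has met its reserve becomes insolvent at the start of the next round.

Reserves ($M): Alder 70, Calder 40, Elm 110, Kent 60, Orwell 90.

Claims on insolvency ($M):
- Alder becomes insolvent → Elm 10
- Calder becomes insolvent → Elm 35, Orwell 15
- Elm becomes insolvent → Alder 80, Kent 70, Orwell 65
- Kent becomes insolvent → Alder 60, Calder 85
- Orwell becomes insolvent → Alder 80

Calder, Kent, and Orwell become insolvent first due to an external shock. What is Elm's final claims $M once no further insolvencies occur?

45

Round 1 — Calder, Kent, Orwell become insolvent (initial).
  Alder: +60+80 → 140 ≥ 70
  Elm: +35 → 35 < 110
Round 2 — Alder becomes insolvent.
  Elm: +10 → 45 < 110
No further insolvencies.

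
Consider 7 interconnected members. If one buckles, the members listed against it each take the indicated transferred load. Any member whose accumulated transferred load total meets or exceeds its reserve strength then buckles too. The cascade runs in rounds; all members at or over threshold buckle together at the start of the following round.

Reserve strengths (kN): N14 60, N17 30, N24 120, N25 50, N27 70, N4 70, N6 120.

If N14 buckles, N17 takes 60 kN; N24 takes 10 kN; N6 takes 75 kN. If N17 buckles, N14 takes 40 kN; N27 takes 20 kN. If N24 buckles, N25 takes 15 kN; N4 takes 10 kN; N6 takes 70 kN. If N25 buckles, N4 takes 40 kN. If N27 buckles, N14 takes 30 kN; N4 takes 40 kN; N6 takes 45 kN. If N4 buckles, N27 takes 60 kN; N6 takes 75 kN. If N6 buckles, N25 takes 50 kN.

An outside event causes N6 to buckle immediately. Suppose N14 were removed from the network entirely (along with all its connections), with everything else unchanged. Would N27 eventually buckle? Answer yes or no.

With N14 removed:
Round 1 — N6 buckles (initial).
  N25: +50 → 50 ≥ 50
Round 2 — N25 buckles.
  N4: +40 → 40 < 70
No further bucklings.

no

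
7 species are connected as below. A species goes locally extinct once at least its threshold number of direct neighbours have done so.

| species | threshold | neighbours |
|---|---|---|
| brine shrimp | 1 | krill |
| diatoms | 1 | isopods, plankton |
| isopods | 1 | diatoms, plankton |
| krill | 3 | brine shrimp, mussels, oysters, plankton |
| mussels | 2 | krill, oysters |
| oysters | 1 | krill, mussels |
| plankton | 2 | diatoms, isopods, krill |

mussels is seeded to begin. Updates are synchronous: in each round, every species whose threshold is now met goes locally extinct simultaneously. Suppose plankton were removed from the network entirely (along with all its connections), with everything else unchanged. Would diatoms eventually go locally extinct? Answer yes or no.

no

With plankton removed:
Round 1 — mussels goes locally extinct (initial).
Round 2 — checking thresholds:
  krill: 1 of 3 neighbours < 3, holds.
  oysters: 1 of 2 neighbours ≥ 1, goes locally extinct.
Round 3 — no new extinctions; cascade stops.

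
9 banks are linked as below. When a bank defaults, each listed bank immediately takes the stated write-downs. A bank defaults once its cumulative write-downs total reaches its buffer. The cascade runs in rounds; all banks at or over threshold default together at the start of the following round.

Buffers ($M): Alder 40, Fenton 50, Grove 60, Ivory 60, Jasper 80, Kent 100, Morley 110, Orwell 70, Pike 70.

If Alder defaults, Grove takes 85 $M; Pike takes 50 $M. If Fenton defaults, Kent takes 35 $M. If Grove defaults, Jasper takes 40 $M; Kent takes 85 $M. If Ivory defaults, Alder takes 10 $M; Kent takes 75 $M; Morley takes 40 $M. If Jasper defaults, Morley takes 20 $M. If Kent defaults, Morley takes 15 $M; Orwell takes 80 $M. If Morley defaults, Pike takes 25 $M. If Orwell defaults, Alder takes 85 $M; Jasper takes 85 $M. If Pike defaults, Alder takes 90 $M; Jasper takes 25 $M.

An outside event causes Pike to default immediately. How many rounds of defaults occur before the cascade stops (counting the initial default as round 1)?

Round 1 — Pike defaults (initial).
  Alder: +90 → 90 ≥ 40
  Jasper: +25 → 25 < 80
Round 2 — Alder defaults.
  Grove: +85 → 85 ≥ 60
Round 3 — Grove defaults.
  Jasper: +40 → 65 < 80
  Kent: +85 → 85 < 100
No further defaults.

3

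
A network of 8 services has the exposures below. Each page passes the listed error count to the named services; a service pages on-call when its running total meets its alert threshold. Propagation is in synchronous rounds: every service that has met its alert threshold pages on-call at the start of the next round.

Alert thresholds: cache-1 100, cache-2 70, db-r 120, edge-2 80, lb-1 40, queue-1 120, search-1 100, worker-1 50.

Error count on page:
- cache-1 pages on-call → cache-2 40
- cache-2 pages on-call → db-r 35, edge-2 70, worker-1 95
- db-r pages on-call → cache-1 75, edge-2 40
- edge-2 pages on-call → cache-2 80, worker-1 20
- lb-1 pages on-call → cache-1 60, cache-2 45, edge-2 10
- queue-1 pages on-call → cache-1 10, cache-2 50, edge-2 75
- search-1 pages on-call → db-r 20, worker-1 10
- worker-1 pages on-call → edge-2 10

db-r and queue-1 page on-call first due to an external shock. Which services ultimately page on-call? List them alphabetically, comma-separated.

Round 1 — db-r, queue-1 page on-call (initial).
  cache-1: +75+10 → 85 < 100
  cache-2: +50 → 50 < 70
  edge-2: +40+75 → 115 ≥ 80
Round 2 — edge-2 pages on-call.
  cache-2: +80 → 130 ≥ 70
  worker-1: +20 → 20 < 50
Round 3 — cache-2 pages on-call.
  worker-1: +95 → 115 ≥ 50
Round 4 — worker-1 pages on-call.
No further pages.

cache-2, db-r, edge-2, queue-1, worker-1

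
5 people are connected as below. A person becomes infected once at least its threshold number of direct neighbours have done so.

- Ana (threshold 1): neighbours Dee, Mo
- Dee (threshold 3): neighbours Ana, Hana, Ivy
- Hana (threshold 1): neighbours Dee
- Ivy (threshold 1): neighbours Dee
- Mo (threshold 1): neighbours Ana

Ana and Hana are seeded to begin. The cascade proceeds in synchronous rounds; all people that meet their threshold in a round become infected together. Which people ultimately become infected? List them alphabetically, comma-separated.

Ana, Hana, Mo

Round 1 — Ana, Hana become infected (initial).
Round 2 — checking thresholds:
  Dee: 2 of 3 neighbours < 3, below threshold.
  Mo: 1 of 1 neighbours ≥ 1, becomes infected.
Round 3 — no new infections; cascade stops.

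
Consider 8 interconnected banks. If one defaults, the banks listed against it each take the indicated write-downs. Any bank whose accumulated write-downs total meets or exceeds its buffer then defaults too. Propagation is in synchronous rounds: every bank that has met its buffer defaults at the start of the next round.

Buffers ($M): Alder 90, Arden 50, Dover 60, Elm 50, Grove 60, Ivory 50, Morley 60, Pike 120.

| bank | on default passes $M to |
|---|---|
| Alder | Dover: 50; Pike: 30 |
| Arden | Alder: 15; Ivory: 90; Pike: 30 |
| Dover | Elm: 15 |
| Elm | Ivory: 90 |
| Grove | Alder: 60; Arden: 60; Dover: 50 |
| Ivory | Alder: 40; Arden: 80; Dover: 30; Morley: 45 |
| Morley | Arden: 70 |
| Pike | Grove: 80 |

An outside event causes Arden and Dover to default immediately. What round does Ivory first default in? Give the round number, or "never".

2

Round 1 — Arden, Dover default (initial).
  Alder: +15 → 15 < 90
  Elm: +15 → 15 < 50
  Ivory: +90 → 90 ≥ 50
  Pike: +30 → 30 < 120
Round 2 — Ivory defaults.
  Alder: +40 → 55 < 90
  Morley: +45 → 45 < 60
No further defaults.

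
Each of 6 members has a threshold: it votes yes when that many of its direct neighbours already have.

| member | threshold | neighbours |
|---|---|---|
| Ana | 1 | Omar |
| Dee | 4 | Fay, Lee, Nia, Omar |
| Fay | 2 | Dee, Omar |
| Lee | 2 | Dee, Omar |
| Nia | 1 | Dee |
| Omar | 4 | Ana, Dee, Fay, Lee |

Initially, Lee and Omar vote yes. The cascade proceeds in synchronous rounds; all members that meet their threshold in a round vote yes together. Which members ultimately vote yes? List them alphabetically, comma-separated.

Ana, Lee, Omar

Round 1 — Lee, Omar vote yes (initial).
Round 2 — checking thresholds:
  Ana: 1 of 1 neighbours ≥ 1, votes yes.
  Dee: 2 of 4 neighbours < 4, below threshold.
  Fay: 1 of 2 neighbours < 2, below threshold.
Round 3 — no new yes votes; cascade stops.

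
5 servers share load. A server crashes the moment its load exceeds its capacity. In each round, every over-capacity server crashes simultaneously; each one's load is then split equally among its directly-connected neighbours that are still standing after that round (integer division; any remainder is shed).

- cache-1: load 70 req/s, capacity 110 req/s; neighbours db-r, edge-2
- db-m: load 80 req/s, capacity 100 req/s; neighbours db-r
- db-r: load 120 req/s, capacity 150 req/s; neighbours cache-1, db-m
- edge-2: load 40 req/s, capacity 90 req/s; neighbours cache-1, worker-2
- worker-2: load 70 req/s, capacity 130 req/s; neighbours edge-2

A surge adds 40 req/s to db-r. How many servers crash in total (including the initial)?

Round 1 — db-r at 160 > 150. db-r crashes.
  db-r sheds 160 req/s to cache-1, db-m: 80 each.
    cache-1: 70+80 = 150 > 110
    db-m: 80+80 = 160 > 100
Round 2 — cache-1, db-m crash.
  cache-1 sheds 150 req/s to edge-2: 150 each.
    edge-2: 40+150 = 190 > 90
  db-m sheds 160 req/s: no online neighbours, lost.
Round 3 — edge-2 crashes.
  edge-2 sheds 190 req/s to worker-2: 190 each.
    worker-2: 70+190 = 260 > 130
Round 4 — worker-2 crashes.
  worker-2 sheds 260 req/s: no online neighbours, lost.
No further crashes.

5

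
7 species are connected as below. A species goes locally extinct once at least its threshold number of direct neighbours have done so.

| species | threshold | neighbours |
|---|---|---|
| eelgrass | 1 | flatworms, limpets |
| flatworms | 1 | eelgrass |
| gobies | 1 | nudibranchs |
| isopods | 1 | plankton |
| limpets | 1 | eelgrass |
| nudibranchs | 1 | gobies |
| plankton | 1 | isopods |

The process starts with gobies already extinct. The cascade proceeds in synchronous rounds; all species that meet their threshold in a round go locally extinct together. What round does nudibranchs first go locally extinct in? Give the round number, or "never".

Round 1 — gobies goes locally extinct (initial).
Round 2 — checking thresholds:
  nudibranchs: 1 of 1 neighbours ≥ 1, goes locally extinct.
Round 3 — no new extinctions; cascade stops.

2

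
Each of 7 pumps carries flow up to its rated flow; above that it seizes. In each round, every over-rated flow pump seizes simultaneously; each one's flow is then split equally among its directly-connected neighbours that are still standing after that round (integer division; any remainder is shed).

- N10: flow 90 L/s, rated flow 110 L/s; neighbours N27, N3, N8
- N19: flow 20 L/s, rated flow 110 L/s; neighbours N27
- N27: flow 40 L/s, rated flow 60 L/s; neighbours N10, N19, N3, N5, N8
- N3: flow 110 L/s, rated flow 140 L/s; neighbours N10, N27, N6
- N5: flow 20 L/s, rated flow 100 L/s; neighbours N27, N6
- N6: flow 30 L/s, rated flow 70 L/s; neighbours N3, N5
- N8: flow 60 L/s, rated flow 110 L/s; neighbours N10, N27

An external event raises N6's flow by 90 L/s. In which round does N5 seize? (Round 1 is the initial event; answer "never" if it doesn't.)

4

Round 1 — N6 at 120 > 70. N6 seizes.
  N6 sheds 120 L/s to N3, N5: 60 each.
    N3: 110+60 = 170 > 140
    N5: 20+60 = 80 ≤ 100
Round 2 — N3 seizes.
  N3 sheds 170 L/s to N10, N27: 85 each.
    N10: 90+85 = 175 > 110
    N27: 40+85 = 125 > 60
Round 3 — N10, N27 seize.
  N10 sheds 175 L/s to N8: 175 each.
    N8: 60+175 = 235 > 110
  N27 sheds 125 L/s to N19, N5, N8: 41 each (2 lost).
    N19: 20+41 = 61 ≤ 110
    N5: 80+41 = 121 > 100
    N8: 235+41 = 276 > 110
Round 4 — N5, N8 seize.
  N5 sheds 121 L/s: no online neighbours, lost.
  N8 sheds 276 L/s: no online neighbours, lost.
No further seizures.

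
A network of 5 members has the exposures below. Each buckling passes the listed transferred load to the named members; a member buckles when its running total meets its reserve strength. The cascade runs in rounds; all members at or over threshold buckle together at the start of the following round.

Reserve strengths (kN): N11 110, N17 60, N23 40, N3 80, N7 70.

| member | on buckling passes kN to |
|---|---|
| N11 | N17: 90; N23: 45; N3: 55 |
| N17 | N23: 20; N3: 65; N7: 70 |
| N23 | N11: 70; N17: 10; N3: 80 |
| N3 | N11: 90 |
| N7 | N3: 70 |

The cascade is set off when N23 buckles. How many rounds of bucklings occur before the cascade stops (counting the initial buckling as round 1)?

5

Round 1 — N23 buckles (initial).
  N11: +70 → 70 < 110
  N17: +10 → 10 < 60
  N3: +80 → 80 ≥ 80
Round 2 — N3 buckles.
  N11: +90 → 160 ≥ 110
Round 3 — N11 buckles.
  N17: +90 → 100 ≥ 60
Round 4 — N17 buckles.
  N7: +70 → 70 ≥ 70
Round 5 — N7 buckles.
No further bucklings.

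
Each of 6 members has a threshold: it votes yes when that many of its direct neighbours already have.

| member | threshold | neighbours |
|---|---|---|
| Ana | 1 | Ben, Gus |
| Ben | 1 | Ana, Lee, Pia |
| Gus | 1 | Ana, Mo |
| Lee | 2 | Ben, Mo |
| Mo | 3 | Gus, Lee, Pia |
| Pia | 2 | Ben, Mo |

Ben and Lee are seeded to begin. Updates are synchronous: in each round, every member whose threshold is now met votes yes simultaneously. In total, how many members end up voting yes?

4

Round 1 — Ben, Lee vote yes (initial).
Round 2 — checking thresholds:
  Ana: 1 of 2 neighbours ≥ 1, votes yes.
  Mo: 1 of 3 neighbours < 3, not yet.
  Pia: 1 of 2 neighbours < 2, not yet.
Round 3 — checking thresholds:
  Gus: 1 of 2 neighbours ≥ 1, votes yes.
  Mo: 1 of 3 neighbours < 3, not yet.
  Pia: 1 of 2 neighbours < 2, not yet.
Round 4 — no new yes votes; cascade stops.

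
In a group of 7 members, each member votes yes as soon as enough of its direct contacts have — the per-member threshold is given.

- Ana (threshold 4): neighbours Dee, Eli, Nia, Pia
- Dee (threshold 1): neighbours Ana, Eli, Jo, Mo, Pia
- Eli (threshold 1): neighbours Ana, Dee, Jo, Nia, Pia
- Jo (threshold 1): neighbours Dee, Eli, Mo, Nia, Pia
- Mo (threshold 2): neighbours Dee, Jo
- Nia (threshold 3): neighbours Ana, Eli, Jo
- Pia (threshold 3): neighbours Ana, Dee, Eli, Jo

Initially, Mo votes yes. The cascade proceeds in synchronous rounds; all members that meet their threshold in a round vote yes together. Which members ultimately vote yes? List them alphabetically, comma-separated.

Dee, Eli, Jo, Mo, Pia

Round 1 — Mo votes yes (initial).
Round 2 — checking thresholds:
  Dee: 1 of 5 neighbours ≥ 1, votes yes.
  Jo: 1 of 5 neighbours ≥ 1, votes yes.
Round 3 — checking thresholds:
  Ana: 1 of 4 neighbours < 4, not yet.
  Eli: 2 of 5 neighbours ≥ 1, votes yes.
  Nia: 1 of 3 neighbours < 3, not yet.
  Pia: 2 of 4 neighbours < 3, not yet.
Round 4 — checking thresholds:
  Ana: 2 of 4 neighbours < 4, not yet.
  Nia: 2 of 3 neighbours < 3, not yet.
  Pia: 3 of 4 neighbours ≥ 3, votes yes.
Round 5 — no new yes votes; cascade stops.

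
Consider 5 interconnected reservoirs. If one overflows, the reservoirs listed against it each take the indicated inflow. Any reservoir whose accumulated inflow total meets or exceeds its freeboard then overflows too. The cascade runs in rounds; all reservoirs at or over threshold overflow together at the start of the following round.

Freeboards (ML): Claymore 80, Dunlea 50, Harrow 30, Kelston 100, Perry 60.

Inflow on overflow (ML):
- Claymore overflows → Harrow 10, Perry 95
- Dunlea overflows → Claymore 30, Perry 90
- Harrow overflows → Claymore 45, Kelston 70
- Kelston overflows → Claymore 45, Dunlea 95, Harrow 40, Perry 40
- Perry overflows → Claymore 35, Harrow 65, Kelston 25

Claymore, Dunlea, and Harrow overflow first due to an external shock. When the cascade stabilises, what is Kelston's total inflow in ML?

Round 1 — Claymore, Dunlea, Harrow overflow (initial).
  Kelston: +70 → 70 < 100
  Perry: +95+90 → 185 ≥ 60
Round 2 — Perry overflows.
  Kelston: +25 → 95 < 100
No further overflows.

95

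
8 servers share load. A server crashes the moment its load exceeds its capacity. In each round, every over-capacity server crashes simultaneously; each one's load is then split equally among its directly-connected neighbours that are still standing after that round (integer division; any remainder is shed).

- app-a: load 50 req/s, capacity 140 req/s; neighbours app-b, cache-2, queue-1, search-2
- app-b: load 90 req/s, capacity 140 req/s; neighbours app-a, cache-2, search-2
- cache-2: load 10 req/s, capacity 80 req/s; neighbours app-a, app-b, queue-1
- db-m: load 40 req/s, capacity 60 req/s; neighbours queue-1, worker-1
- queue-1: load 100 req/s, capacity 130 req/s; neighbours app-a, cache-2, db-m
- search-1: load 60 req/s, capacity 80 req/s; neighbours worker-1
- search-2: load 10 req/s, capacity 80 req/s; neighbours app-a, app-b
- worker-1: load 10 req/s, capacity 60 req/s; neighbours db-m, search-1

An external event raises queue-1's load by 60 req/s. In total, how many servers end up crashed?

Round 1 — queue-1 at 160 > 130. queue-1 crashes.
  queue-1 sheds 160 req/s to app-a, cache-2, db-m: 53 each (1 lost).
    app-a: 50+53 = 103 ≤ 140
    cache-2: 10+53 = 63 ≤ 80
    db-m: 40+53 = 93 > 60
Round 2 — db-m crashes.
  db-m sheds 93 req/s to worker-1: 93 each.
    worker-1: 10+93 = 103 > 60
Round 3 — worker-1 crashes.
  worker-1 sheds 103 req/s to search-1: 103 each.
    search-1: 60+103 = 163 > 80
Round 4 — search-1 crashes.
  search-1 sheds 163 req/s: no online neighbours, lost.
No further crashes.

4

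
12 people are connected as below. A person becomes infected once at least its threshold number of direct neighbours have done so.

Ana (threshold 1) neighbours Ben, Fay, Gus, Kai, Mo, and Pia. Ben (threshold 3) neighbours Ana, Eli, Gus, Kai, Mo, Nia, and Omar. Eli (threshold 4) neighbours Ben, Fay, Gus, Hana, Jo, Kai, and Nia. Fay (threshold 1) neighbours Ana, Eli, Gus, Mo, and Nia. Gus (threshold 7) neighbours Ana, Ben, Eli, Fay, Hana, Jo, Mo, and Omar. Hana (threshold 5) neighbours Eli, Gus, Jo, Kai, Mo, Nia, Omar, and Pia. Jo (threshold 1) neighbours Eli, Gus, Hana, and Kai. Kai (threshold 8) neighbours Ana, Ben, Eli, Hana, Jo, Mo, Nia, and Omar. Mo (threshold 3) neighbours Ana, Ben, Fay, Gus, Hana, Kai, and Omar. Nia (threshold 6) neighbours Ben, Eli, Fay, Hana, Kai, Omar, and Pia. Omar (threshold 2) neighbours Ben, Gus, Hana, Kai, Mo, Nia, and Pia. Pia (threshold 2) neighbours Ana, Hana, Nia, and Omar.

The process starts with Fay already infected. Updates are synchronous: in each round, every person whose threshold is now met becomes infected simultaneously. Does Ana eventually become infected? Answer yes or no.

Round 1 — Fay becomes infected (initial).
Round 2 — checking thresholds:
  Ana: 1 of 6 neighbours ≥ 1, becomes infected.
  Eli: 1 of 7 neighbours < 4, below threshold.
  Gus: 1 of 8 neighbours < 7, below threshold.
  Mo: 1 of 7 neighbours < 3, below threshold.
  Nia: 1 of 7 neighbours < 6, below threshold.
Round 3 — no new infections; cascade stops.

yes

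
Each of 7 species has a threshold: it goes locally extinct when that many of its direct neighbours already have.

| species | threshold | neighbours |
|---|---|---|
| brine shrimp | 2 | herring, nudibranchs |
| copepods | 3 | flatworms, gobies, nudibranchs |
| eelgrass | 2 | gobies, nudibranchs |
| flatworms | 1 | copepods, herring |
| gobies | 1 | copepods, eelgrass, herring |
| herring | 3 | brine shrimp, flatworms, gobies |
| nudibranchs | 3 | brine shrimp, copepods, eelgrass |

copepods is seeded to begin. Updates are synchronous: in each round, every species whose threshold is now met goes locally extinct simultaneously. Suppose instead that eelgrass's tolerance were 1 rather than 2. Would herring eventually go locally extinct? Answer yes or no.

no

With eelgrass's tolerance at 1:
Round 1 — copepods goes locally extinct (initial).
Round 2 — checking thresholds:
  flatworms: 1 of 2 neighbours ≥ 1, goes locally extinct.
  gobies: 1 of 3 neighbours ≥ 1, goes locally extinct.
  nudibranchs: 1 of 3 neighbours < 3, not yet.
Round 3 — checking thresholds:
  eelgrass: 1 of 2 neighbours ≥ 1, goes locally extinct.
  herring: 2 of 3 neighbours < 3, not yet.
  nudibranchs: 1 of 3 neighbours < 3, not yet.
Round 4 — no new extinctions; cascade stops.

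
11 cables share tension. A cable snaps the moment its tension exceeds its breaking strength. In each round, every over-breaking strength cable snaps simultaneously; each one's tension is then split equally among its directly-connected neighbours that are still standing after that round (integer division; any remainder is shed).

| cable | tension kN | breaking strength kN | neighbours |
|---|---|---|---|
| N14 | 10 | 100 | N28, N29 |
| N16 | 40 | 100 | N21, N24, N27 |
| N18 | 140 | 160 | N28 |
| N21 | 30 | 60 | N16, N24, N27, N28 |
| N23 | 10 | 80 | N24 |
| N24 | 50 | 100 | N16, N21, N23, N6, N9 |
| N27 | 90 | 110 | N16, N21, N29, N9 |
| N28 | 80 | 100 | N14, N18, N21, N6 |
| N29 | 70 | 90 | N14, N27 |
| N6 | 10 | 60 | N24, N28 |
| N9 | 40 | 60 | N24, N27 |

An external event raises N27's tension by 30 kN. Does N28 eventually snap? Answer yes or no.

yes

Round 1 — N27 at 120 > 110. N27 snaps.
  N27 sheds 120 kN to N16, N21, N29, N9: 30 each.
    N16: 40+30 = 70 ≤ 100
    N21: 30+30 = 60 ≤ 60
    N29: 70+30 = 100 > 90
    N9: 40+30 = 70 > 60
Round 2 — N29, N9 snap.
  N29 sheds 100 kN to N14: 100 each.
    N14: 10+100 = 110 > 100
  N9 sheds 70 kN to N24: 70 each.
    N24: 50+70 = 120 > 100
Round 3 — N14, N24 snap.
  N14 sheds 110 kN to N28: 110 each.
    N28: 80+110 = 190 > 100
  N24 sheds 120 kN to N16, N21, N23, N6: 30 each.
    N16: 70+30 = 100 ≤ 100
    N21: 60+30 = 90 > 60
    N23: 10+30 = 40 ≤ 80
    N6: 10+30 = 40 ≤ 60
Round 4 — N21, N28 snap.
  N21 sheds 90 kN to N16: 90 each.
    N16: 100+90 = 190 > 100
  N28 sheds 190 kN to N18, N6: 95 each.
    N18: 140+95 = 235 > 160
    N6: 40+95 = 135 > 60
Round 5 — N16, N18, N6 snap.
  N16 sheds 190 kN: no online neighbours, lost.
  N18 sheds 235 kN: no online neighbours, lost.
  N6 sheds 135 kN: no online neighbours, lost.
No further breaks.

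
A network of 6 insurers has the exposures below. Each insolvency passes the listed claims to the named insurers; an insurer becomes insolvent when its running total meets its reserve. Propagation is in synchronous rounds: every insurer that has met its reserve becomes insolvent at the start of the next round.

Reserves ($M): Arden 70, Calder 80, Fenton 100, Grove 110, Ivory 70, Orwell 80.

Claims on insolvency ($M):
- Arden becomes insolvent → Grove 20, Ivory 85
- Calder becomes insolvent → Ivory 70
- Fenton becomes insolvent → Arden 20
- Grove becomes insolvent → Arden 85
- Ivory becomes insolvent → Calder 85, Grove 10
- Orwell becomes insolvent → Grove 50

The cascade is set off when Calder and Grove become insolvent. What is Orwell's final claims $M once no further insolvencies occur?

Round 1 — Calder, Grove become insolvent (initial).
  Arden: +85 → 85 ≥ 70
  Ivory: +70 → 70 ≥ 70
Round 2 — Arden, Ivory become insolvent.
No further insolvencies.

0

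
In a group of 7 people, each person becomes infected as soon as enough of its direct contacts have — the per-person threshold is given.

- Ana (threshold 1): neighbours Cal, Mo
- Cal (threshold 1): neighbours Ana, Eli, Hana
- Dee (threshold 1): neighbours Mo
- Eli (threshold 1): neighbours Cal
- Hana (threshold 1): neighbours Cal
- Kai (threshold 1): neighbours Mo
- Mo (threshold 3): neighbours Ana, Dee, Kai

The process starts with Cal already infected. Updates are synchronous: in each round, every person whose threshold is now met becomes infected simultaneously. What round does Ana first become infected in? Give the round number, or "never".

2

Round 1 — Cal becomes infected (initial).
Round 2 — checking thresholds:
  Ana: 1 of 2 neighbours ≥ 1, becomes infected.
  Eli: 1 of 1 neighbours ≥ 1, becomes infected.
  Hana: 1 of 1 neighbours ≥ 1, becomes infected.
Round 3 — no new infections; cascade stops.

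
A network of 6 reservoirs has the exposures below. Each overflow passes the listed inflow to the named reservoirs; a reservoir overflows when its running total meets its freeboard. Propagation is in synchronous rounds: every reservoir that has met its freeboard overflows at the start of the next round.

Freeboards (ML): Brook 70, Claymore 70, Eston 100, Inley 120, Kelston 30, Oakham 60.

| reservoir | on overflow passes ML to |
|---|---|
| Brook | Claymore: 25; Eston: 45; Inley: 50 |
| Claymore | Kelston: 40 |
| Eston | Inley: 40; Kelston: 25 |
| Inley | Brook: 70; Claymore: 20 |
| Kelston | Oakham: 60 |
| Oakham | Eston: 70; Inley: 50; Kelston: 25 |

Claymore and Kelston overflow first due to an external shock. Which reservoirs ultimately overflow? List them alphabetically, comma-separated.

Claymore, Kelston, Oakham

Round 1 — Claymore, Kelston overflow (initial).
  Oakham: +60 → 60 ≥ 60
Round 2 — Oakham overflows.
  Eston: +70 → 70 < 100
  Inley: +50 → 50 < 120
No further overflows.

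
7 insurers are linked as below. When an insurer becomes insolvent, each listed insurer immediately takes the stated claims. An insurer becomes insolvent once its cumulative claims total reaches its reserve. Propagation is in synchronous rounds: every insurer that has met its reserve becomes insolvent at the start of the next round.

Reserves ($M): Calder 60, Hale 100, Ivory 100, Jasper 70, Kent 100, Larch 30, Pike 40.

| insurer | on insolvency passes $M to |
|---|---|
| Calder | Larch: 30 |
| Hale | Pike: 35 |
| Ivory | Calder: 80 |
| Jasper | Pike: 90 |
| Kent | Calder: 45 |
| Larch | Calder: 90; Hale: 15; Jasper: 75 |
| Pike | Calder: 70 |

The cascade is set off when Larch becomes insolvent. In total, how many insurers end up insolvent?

4

Round 1 — Larch becomes insolvent (initial).
  Calder: +90 → 90 ≥ 60
  Hale: +15 → 15 < 100
  Jasper: +75 → 75 ≥ 70
Round 2 — Calder, Jasper become insolvent.
  Pike: +90 → 90 ≥ 40
Round 3 — Pike becomes insolvent.
No further insolvencies.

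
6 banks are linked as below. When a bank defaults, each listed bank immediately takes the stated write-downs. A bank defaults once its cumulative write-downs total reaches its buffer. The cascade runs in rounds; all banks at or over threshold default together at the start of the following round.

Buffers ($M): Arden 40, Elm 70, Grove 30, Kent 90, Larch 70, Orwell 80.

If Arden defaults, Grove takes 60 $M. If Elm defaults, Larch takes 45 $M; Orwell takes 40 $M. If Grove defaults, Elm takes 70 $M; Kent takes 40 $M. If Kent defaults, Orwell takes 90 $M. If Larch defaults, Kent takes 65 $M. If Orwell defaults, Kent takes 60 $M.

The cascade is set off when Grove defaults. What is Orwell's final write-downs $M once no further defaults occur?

Round 1 — Grove defaults (initial).
  Elm: +70 → 70 ≥ 70
  Kent: +40 → 40 < 90
Round 2 — Elm defaults.
  Larch: +45 → 45 < 70
  Orwell: +40 → 40 < 80
No further defaults.

40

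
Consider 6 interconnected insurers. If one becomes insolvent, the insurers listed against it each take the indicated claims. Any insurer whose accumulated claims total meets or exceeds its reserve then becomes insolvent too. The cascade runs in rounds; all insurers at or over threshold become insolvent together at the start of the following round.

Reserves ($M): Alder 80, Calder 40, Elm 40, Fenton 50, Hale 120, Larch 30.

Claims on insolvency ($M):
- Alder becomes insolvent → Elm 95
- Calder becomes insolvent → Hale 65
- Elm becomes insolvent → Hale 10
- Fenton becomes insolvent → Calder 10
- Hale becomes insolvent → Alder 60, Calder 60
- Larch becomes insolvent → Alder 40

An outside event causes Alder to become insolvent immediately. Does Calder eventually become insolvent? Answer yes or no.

no

Round 1 — Alder becomes insolvent (initial).
  Elm: +95 → 95 ≥ 40
Round 2 — Elm becomes insolvent.
  Hale: +10 → 10 < 120
No further insolvencies.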